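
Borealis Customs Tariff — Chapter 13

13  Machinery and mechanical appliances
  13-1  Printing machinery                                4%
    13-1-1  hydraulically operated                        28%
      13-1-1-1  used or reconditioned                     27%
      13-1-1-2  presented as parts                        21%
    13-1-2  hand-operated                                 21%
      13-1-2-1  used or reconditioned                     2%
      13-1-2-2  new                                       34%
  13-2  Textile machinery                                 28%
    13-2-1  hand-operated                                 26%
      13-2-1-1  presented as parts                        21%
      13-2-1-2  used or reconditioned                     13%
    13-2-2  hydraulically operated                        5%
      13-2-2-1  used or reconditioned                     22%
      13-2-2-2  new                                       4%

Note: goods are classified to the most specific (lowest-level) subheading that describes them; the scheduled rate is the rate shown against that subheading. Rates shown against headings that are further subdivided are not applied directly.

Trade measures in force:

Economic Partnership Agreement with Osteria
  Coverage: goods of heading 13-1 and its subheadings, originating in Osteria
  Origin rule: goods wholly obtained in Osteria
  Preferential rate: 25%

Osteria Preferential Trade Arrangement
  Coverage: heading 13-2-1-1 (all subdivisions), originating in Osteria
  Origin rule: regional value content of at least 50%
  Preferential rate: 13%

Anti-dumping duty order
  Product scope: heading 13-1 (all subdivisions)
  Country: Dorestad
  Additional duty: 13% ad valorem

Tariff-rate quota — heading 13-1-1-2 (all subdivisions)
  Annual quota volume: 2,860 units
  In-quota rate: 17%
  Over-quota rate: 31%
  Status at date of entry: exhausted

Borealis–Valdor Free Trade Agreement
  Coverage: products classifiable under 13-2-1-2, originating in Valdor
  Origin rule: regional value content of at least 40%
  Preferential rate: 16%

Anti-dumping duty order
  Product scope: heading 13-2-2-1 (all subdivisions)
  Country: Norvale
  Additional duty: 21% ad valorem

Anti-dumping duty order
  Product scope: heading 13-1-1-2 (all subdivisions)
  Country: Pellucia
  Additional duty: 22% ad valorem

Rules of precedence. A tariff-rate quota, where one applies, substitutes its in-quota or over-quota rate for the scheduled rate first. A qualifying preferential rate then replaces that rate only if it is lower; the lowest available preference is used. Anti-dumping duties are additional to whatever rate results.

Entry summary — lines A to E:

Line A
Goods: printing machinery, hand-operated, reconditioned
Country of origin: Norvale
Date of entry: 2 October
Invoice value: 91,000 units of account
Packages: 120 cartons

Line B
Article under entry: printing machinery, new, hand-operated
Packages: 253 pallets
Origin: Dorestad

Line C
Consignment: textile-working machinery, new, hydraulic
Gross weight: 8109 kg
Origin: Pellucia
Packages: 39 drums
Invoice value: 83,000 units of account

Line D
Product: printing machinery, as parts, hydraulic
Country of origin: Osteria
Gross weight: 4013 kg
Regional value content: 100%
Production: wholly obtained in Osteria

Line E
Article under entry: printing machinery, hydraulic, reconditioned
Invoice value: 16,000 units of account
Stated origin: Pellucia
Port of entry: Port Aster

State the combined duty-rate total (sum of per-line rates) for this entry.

105%

Line A: printing → 13-1; hand-operated → 13-1-2; reconditioned → 13-1-2-1. Scheduled 2%. No special measure applies. → 2%.
Line B: printing → 13-1; hand-operated → 13-1-2; new → 13-1-2-2. Scheduled 34%. anti-dumping (Dorestad, 13-1): +13%; total 34% + 13% = 47%. → 47%.
Line C: textile-working → 13-2; hydraulic → 13-2-2; new → 13-2-2-2. Scheduled 4%. No special measure applies. → 4%.
Line D: printing → 13-1; hydraulic → 13-1-1; as parts → 13-1-1-2. Scheduled 21%. quota on 13-1-1-2 exhausted → over-quota 31%; Osteria agreement on 13-1: wholly obtained → 25% available; Osteria agreement on 13-2-1-1: 13-1-1-2 not covered; preferential 25%. → 25%.
Line E: printing → 13-1; hydraulic → 13-1-1; reconditioned → 13-1-1-1. Scheduled 27%. No special measure applies. → 27%.
Sum: 2% + 47% + 4% + 25% + 27% = 105%.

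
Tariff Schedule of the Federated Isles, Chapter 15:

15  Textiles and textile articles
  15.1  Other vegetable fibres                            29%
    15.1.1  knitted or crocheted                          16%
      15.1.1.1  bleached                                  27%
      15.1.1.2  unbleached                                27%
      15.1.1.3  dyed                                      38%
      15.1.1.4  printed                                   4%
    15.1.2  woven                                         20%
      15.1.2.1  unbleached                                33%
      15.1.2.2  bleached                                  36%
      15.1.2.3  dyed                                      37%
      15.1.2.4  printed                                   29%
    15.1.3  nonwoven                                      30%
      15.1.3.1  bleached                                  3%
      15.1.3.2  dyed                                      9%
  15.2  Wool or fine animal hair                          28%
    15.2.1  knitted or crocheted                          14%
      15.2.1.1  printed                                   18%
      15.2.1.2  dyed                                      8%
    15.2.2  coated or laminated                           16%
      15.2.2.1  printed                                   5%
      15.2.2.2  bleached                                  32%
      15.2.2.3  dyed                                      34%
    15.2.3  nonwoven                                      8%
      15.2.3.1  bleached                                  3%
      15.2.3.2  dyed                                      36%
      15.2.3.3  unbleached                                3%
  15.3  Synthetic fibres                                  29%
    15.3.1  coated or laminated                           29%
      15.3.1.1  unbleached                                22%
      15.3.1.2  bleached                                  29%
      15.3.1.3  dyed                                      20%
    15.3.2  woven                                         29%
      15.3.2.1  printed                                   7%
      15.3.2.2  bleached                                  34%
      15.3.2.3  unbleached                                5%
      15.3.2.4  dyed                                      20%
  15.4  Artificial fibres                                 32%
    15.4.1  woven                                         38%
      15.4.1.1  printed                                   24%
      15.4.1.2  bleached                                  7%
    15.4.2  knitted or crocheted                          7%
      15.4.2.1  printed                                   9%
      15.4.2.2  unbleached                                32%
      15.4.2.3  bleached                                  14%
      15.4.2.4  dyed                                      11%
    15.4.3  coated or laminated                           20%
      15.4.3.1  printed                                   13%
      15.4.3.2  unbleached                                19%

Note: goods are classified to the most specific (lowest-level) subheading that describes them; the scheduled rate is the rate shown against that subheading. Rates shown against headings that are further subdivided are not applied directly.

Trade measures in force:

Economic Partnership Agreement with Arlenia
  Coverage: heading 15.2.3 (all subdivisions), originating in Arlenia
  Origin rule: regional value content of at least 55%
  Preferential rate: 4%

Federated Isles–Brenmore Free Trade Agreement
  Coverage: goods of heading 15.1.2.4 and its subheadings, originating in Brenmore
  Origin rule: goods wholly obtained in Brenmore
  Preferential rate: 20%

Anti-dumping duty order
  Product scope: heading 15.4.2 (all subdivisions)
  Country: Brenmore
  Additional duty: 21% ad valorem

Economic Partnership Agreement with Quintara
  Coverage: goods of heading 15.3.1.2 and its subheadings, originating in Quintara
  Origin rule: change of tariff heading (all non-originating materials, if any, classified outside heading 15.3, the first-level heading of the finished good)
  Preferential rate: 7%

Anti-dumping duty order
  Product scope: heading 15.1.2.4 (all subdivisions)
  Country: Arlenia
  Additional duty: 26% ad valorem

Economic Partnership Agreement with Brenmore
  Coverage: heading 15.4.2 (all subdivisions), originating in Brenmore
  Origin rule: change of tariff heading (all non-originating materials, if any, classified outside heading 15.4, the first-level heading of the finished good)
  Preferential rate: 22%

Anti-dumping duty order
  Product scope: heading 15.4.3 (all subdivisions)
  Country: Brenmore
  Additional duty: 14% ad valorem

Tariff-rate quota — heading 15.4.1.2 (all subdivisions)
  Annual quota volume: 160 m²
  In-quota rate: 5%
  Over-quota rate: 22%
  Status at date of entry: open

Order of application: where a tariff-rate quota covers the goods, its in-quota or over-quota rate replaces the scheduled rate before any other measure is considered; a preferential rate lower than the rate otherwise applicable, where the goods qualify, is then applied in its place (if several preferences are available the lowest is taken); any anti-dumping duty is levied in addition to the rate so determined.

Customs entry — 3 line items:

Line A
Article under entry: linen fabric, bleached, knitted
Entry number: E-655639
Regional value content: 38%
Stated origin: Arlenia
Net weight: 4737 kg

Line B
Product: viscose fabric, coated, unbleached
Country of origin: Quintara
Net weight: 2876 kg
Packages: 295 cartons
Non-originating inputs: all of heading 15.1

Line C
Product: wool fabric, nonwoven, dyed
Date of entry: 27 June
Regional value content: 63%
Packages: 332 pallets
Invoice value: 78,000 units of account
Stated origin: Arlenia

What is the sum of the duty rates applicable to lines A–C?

Line A: linen → 15.1; knitted → 15.1.1; bleached → 15.1.1.1. Scheduled 27%. Arlenia agreement on 15.2.3: 15.1.1.1 not covered. → 27%.
Line B: viscose → 15.4; coated → 15.4.3; unbleached → 15.4.3.2. Scheduled 19%. Quintara agreement on 15.3.1.2: 15.4.3.2 not covered. → 19%.
Line C: wool → 15.2; nonwoven → 15.2.3; dyed → 15.2.3.2. Scheduled 36%. Arlenia agreement on 15.2.3: RVC ≥ 55% → 4% available; preferential 4%. → 4%.
Sum: 27% + 19% + 4% = 50%.

50%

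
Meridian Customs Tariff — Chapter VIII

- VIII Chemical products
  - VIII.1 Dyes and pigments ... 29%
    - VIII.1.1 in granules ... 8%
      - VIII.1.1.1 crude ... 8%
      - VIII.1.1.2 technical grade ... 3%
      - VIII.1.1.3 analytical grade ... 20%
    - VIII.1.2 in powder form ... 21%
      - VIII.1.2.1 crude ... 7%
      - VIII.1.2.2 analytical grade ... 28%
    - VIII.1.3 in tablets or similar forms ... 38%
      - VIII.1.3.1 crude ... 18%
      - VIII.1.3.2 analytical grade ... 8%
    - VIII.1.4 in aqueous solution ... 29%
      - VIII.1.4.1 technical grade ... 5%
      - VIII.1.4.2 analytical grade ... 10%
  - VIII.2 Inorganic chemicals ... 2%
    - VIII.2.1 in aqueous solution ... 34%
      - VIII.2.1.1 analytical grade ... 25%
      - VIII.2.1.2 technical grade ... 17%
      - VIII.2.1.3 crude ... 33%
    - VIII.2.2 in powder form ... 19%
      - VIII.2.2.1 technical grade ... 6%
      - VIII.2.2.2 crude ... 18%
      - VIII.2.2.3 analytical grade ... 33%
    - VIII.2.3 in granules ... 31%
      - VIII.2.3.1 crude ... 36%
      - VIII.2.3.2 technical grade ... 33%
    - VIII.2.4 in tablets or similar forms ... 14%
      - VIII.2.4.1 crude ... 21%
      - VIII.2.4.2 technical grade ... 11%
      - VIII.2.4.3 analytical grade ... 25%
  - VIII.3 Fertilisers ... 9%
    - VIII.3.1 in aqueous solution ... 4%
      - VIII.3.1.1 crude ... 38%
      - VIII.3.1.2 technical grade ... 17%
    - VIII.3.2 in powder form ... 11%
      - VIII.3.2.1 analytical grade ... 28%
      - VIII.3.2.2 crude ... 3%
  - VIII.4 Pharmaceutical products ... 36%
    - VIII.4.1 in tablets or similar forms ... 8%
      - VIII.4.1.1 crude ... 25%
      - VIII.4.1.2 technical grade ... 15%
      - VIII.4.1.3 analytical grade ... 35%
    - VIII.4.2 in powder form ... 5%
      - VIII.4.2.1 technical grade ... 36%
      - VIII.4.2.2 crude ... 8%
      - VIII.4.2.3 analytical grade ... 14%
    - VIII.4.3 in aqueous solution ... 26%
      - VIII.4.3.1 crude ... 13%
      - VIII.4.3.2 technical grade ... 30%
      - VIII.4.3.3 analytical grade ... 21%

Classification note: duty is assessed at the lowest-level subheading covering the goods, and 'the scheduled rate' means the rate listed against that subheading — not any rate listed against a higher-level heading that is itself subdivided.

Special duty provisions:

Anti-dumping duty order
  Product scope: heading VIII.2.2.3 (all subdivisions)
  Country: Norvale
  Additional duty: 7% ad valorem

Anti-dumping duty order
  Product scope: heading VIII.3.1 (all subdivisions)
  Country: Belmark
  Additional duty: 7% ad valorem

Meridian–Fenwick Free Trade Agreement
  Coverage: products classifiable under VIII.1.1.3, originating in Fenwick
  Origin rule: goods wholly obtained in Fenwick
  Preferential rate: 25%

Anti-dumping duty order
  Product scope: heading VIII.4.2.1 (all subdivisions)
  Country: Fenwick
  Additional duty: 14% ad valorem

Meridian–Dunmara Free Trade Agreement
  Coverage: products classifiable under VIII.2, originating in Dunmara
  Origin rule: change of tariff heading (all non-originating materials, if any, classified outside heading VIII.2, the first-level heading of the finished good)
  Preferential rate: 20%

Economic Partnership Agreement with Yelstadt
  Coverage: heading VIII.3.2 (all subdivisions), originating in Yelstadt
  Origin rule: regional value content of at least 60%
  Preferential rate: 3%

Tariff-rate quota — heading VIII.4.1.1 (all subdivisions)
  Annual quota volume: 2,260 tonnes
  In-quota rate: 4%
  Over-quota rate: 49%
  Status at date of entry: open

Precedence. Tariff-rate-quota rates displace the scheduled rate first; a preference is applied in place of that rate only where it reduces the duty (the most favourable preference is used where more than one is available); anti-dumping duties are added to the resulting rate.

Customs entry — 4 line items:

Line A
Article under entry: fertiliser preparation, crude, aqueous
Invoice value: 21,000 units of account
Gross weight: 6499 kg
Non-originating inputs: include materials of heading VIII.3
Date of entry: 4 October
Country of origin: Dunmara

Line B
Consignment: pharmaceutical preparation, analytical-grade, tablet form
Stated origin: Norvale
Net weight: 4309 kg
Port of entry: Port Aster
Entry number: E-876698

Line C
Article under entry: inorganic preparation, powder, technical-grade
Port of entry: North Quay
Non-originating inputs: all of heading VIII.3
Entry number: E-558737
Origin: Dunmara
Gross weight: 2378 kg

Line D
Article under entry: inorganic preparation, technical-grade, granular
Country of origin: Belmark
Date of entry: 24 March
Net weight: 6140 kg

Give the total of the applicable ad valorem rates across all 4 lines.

112%

Line A: fertiliser → VIII.3; aqueous → VIII.3.1; crude → VIII.3.1.1. Scheduled 38%. Dunmara agreement on VIII.2: VIII.3.1.1 not covered. → 38%.
Line B: pharmaceutical → VIII.4; tablet form → VIII.4.1; analytical-grade → VIII.4.1.3. Scheduled 35%. No special measure applies. → 35%.
Line C: inorganic → VIII.2; powder → VIII.2.2; technical-grade → VIII.2.2.1. Scheduled 6%. Dunmara agreement on VIII.2: CTH met → 20% available; preference 20% not lower than 6% → no reduction. → 6%.
Line D: inorganic → VIII.2; granular → VIII.2.3; technical-grade → VIII.2.3.2. Scheduled 33%. No special measure applies. → 33%.
Sum: 38% + 35% + 6% + 33% = 112%.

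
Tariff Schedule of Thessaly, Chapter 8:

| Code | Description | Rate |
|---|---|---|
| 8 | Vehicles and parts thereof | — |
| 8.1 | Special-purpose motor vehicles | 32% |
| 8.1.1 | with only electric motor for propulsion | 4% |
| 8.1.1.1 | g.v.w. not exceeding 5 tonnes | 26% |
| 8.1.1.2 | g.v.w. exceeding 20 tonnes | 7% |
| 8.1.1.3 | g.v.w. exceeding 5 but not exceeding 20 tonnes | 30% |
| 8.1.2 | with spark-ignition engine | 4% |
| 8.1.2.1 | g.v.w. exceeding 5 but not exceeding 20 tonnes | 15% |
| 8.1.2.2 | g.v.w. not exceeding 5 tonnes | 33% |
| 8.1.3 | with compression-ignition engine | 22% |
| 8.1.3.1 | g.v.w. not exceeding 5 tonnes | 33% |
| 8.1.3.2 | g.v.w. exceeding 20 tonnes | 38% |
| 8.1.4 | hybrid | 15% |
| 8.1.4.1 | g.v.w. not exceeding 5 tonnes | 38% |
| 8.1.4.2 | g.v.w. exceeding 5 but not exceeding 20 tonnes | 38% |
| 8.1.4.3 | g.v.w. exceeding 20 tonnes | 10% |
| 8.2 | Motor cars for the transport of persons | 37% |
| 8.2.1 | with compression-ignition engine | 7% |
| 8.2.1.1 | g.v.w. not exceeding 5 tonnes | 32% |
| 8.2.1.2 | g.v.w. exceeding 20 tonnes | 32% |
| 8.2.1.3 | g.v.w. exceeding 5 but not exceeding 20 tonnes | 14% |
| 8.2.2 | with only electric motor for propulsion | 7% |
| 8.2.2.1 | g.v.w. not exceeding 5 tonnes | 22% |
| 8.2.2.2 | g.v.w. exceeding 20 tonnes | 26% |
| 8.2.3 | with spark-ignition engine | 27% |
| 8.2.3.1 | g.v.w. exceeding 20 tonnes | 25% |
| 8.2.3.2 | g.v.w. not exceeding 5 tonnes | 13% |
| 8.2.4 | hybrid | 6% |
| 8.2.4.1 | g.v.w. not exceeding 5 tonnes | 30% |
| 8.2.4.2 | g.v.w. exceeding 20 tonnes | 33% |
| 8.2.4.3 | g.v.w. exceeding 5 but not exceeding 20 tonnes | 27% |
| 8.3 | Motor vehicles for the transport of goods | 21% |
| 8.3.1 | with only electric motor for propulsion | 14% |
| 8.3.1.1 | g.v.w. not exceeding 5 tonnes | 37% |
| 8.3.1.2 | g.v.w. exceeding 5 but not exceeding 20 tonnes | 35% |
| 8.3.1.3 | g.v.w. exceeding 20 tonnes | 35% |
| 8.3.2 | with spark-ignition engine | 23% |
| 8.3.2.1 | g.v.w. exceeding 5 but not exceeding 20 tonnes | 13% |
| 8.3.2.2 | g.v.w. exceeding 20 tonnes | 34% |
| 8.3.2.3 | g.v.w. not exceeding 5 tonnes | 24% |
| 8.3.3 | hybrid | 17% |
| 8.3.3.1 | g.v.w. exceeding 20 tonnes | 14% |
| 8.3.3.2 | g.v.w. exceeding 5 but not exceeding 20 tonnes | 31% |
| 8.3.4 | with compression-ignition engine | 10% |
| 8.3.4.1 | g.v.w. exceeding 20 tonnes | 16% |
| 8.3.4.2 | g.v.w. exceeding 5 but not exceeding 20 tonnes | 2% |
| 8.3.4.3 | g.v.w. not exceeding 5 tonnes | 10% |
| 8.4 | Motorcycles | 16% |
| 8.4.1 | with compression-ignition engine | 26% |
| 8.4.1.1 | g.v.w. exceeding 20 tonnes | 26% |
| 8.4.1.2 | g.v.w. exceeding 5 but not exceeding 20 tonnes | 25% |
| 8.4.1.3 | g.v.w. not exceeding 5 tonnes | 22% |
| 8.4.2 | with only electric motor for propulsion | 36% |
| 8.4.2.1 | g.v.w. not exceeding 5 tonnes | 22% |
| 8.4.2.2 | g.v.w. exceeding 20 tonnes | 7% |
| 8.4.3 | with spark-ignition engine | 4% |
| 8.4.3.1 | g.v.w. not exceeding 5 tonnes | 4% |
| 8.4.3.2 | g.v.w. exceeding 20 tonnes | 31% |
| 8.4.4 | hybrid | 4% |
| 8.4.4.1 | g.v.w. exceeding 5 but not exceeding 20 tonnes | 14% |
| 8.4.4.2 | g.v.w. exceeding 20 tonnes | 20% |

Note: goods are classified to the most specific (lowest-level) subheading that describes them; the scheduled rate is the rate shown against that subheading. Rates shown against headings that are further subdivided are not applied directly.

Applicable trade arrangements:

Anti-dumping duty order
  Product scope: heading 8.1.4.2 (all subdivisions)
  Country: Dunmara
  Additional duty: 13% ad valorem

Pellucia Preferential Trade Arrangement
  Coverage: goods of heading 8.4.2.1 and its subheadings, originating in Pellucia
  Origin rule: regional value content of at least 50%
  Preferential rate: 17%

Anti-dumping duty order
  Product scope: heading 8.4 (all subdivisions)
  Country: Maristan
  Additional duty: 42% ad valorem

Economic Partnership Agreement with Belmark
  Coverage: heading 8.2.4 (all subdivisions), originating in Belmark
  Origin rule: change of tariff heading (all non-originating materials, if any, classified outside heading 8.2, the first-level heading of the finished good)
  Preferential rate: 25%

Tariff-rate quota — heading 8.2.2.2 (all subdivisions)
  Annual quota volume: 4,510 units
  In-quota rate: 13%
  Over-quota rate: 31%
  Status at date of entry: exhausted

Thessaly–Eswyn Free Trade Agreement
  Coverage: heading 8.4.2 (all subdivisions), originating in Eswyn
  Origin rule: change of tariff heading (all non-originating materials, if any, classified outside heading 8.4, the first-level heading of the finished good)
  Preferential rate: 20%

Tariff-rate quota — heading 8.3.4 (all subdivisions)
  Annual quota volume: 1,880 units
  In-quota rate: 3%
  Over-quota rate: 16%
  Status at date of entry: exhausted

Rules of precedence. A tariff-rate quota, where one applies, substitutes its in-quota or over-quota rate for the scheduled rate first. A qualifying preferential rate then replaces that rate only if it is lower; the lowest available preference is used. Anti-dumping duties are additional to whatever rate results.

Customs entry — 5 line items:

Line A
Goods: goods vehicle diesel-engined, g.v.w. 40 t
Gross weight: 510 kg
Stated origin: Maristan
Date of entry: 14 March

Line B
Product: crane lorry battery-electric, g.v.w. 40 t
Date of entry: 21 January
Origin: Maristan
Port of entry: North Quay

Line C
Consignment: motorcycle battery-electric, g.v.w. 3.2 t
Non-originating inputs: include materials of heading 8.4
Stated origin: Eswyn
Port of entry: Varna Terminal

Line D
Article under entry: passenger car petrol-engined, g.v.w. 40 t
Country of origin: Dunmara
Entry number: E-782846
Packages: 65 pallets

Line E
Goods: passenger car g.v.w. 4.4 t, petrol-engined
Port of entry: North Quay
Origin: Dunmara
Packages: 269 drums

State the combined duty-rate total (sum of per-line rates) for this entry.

83%

Line A: goods vehicle → 8.3; diesel-engined → 8.3.4; g.v.w. 40 t → 8.3.4.1. Scheduled 16%. quota on 8.3.4 exhausted → over-quota 16%. → 16%.
Line B: crane lorry → 8.1; battery-electric → 8.1.1; g.v.w. 40 t → 8.1.1.2. Scheduled 7%. No special measure applies. → 7%.
Line C: motorcycle → 8.4; battery-electric → 8.4.2; g.v.w. 3.2 t → 8.4.2.1. Scheduled 22%. Eswyn agreement on 8.4.2: CTH not met. → 22%.
Line D: passenger car → 8.2; petrol-engined → 8.2.3; g.v.w. 40 t → 8.2.3.1. Scheduled 25%. No special measure applies. → 25%.
Line E: passenger car → 8.2; petrol-engined → 8.2.3; g.v.w. 4.4 t → 8.2.3.2. Scheduled 13%. No special measure applies. → 13%.
Sum: 16% + 7% + 22% + 25% + 13% = 83%.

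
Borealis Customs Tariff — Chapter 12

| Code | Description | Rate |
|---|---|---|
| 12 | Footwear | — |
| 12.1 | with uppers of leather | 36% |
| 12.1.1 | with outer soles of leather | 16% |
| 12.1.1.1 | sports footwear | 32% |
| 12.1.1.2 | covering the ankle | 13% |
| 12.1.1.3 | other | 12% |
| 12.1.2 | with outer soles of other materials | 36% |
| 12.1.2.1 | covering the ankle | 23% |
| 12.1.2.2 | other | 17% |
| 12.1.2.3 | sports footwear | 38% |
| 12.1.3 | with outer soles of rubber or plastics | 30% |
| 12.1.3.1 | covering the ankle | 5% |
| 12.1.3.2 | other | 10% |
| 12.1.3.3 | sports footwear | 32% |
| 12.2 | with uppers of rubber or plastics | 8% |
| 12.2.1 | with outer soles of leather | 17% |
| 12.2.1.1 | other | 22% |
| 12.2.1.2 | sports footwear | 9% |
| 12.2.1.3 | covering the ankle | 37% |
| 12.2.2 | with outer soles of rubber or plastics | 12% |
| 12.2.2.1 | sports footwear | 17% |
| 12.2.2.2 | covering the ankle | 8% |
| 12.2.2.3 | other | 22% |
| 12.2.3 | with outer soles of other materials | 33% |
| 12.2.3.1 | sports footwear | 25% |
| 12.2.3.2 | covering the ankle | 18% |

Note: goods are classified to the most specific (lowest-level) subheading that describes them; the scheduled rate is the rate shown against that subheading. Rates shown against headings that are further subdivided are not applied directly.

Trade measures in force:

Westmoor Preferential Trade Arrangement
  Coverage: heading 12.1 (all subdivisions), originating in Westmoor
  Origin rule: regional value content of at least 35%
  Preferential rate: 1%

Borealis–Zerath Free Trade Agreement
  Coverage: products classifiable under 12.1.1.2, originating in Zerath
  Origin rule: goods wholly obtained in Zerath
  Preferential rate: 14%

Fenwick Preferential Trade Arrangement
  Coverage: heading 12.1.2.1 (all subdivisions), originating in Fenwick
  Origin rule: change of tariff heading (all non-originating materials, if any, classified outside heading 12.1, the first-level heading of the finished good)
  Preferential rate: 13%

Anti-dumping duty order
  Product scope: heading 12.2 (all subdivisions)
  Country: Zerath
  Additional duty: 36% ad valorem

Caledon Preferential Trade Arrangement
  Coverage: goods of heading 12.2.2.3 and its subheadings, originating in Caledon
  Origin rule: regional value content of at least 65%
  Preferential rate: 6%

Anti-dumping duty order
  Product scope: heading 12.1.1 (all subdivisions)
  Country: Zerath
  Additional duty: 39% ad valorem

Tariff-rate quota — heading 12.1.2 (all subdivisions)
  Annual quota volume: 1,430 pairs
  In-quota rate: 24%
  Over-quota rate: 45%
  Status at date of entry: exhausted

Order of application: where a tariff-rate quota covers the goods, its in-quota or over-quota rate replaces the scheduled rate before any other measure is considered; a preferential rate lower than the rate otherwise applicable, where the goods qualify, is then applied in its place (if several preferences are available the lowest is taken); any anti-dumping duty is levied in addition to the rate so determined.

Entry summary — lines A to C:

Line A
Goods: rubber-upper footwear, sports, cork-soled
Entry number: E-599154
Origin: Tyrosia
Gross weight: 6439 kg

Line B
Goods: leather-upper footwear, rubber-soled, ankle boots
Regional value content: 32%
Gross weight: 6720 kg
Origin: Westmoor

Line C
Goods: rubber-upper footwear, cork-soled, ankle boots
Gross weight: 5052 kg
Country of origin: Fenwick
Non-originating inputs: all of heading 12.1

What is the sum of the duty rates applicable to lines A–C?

Line A: rubber-upper → 12.2; cork-soled → 12.2.3; sports → 12.2.3.1. Scheduled 25%. No special measure applies. → 25%.
Line B: leather-upper → 12.1; rubber-soled → 12.1.3; ankle boots → 12.1.3.1. Scheduled 5%. Westmoor agreement on 12.1: RVC < 35%. → 5%.
Line C: rubber-upper → 12.2; cork-soled → 12.2.3; ankle boots → 12.2.3.2. Scheduled 18%. Fenwick agreement on 12.1.2.1: 12.2.3.2 not covered. → 18%.
Sum: 25% + 5% + 18% = 48%.

48%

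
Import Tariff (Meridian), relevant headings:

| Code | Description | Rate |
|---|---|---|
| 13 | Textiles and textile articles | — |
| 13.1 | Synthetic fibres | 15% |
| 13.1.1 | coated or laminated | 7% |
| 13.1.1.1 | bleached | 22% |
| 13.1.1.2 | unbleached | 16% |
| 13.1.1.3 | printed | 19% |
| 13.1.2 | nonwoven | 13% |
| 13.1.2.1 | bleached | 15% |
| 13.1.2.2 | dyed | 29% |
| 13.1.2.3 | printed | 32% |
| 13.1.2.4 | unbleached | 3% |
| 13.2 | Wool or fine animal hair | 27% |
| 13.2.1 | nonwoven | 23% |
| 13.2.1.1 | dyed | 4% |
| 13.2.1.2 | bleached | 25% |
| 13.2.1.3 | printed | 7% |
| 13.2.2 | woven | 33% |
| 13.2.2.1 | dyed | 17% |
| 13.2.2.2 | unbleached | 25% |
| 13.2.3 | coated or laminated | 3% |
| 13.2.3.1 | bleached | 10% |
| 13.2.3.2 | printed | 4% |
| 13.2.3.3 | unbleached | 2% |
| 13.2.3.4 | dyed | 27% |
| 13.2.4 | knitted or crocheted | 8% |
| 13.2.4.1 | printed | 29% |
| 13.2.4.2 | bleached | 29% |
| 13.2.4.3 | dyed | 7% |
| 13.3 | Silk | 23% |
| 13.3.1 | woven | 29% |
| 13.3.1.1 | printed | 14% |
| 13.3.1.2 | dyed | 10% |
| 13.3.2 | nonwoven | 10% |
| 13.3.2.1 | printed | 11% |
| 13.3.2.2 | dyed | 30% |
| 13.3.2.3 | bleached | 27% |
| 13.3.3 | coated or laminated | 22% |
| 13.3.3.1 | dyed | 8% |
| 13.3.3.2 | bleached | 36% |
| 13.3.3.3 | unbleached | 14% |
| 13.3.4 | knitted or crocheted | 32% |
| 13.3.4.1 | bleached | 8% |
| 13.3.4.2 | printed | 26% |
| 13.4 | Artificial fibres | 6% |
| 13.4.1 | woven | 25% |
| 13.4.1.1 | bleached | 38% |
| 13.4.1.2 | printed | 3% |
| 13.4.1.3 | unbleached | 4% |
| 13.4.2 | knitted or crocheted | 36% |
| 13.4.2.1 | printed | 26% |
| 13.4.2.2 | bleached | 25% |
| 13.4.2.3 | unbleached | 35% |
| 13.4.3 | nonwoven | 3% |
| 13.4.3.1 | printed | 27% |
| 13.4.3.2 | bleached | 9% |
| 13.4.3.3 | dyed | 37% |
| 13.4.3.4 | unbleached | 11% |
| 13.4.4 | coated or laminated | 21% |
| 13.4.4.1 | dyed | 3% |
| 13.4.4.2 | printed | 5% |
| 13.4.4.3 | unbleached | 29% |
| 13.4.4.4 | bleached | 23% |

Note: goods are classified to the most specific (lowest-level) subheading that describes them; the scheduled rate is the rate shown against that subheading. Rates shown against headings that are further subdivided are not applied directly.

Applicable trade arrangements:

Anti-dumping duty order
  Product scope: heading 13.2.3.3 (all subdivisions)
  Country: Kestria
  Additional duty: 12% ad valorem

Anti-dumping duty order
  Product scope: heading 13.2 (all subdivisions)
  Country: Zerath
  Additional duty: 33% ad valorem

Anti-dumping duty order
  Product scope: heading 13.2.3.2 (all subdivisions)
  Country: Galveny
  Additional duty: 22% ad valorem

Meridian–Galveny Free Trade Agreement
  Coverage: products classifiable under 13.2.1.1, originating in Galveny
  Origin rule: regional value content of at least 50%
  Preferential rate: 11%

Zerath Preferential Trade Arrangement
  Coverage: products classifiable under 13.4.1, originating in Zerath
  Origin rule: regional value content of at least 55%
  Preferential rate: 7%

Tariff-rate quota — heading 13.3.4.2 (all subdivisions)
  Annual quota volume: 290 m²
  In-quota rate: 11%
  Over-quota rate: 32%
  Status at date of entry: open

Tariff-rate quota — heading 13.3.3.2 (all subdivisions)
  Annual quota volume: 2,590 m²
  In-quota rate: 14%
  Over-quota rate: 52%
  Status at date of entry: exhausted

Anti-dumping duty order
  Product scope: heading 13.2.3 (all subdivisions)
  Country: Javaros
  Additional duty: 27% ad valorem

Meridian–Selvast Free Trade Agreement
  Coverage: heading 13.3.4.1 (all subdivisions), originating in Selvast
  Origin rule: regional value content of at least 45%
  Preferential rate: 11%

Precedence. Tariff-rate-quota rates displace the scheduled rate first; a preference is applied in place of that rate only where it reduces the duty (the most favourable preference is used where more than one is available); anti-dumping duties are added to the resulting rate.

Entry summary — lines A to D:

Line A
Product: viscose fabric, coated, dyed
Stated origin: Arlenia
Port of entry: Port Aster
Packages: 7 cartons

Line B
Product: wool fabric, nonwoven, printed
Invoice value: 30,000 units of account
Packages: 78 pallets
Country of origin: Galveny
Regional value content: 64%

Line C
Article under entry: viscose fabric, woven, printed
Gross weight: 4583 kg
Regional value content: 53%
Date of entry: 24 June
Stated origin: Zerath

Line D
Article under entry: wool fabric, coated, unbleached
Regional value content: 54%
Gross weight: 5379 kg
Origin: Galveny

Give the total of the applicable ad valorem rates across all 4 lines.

15%

Line A: viscose → 13.4; coated → 13.4.4; dyed → 13.4.4.1. Scheduled 3%. No special measure applies. → 3%.
Line B: wool → 13.2; nonwoven → 13.2.1; printed → 13.2.1.3. Scheduled 7%. Galveny agreement on 13.2.1.1: 13.2.1.3 not covered. → 7%.
Line C: viscose → 13.4; woven → 13.4.1; printed → 13.4.1.2. Scheduled 3%. Zerath agreement on 13.4.1: RVC < 55%. → 3%.
Line D: wool → 13.2; coated → 13.2.3; unbleached → 13.2.3.3. Scheduled 2%. Galveny agreement on 13.2.1.1: 13.2.3.3 not covered. → 2%.
Sum: 3% + 7% + 3% + 2% = 15%.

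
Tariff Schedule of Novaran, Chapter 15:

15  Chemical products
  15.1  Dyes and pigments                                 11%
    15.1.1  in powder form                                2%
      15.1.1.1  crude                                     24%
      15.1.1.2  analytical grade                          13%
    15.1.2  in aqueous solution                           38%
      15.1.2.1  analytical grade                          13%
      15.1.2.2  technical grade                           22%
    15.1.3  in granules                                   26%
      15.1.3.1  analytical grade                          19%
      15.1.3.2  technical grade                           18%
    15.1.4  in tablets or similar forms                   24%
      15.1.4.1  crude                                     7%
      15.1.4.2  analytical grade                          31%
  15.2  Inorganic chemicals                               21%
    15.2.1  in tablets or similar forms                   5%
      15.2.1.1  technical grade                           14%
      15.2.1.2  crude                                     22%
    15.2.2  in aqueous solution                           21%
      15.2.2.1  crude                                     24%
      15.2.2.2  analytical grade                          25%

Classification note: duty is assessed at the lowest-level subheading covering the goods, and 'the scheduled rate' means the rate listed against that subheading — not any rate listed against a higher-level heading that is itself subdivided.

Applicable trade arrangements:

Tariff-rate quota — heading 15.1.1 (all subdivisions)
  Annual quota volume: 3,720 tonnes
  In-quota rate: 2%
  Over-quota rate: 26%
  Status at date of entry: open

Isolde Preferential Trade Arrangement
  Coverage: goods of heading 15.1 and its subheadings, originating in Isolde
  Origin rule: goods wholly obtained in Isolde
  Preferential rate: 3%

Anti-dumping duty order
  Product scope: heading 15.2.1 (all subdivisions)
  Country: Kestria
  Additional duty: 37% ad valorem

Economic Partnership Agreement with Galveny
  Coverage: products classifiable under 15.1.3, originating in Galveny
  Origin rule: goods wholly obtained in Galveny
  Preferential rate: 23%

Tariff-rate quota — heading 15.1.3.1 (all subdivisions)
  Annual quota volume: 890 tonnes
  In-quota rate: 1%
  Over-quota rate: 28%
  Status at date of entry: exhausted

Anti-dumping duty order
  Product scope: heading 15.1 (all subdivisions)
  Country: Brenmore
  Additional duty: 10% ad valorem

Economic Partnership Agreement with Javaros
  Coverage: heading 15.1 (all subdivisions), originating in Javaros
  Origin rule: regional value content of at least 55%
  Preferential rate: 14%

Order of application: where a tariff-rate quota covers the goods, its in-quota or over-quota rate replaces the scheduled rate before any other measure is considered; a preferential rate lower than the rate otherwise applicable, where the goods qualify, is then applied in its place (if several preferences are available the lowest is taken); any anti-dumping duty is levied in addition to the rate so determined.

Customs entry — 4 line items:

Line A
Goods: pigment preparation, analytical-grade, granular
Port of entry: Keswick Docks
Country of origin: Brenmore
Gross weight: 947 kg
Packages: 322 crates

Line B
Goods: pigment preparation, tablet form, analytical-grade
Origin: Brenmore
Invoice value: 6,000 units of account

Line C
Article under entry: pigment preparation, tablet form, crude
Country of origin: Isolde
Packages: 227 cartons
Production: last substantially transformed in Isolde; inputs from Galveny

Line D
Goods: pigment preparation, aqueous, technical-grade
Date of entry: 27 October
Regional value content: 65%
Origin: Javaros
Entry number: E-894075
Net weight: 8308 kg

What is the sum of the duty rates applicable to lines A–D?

100%

Line A: pigment → 15.1; granular → 15.1.3; analytical-grade → 15.1.3.1. Scheduled 19%. quota on 15.1.3.1 exhausted → over-quota 28%; anti-dumping (Brenmore, 15.1): +10%; total 28% + 10% = 38%. → 38%.
Line B: pigment → 15.1; tablet form → 15.1.4; analytical-grade → 15.1.4.2. Scheduled 31%. anti-dumping (Brenmore, 15.1): +10%; total 31% + 10% = 41%. → 41%.
Line C: pigment → 15.1; tablet form → 15.1.4; crude → 15.1.4.1. Scheduled 7%. Isolde agreement on 15.1: not wholly obtained. → 7%.
Line D: pigment → 15.1; aqueous → 15.1.2; technical-grade → 15.1.2.2. Scheduled 22%. Javaros agreement on 15.1: RVC ≥ 55% → 14% available; preferential 14%. → 14%.
Sum: 38% + 41% + 7% + 14% = 100%.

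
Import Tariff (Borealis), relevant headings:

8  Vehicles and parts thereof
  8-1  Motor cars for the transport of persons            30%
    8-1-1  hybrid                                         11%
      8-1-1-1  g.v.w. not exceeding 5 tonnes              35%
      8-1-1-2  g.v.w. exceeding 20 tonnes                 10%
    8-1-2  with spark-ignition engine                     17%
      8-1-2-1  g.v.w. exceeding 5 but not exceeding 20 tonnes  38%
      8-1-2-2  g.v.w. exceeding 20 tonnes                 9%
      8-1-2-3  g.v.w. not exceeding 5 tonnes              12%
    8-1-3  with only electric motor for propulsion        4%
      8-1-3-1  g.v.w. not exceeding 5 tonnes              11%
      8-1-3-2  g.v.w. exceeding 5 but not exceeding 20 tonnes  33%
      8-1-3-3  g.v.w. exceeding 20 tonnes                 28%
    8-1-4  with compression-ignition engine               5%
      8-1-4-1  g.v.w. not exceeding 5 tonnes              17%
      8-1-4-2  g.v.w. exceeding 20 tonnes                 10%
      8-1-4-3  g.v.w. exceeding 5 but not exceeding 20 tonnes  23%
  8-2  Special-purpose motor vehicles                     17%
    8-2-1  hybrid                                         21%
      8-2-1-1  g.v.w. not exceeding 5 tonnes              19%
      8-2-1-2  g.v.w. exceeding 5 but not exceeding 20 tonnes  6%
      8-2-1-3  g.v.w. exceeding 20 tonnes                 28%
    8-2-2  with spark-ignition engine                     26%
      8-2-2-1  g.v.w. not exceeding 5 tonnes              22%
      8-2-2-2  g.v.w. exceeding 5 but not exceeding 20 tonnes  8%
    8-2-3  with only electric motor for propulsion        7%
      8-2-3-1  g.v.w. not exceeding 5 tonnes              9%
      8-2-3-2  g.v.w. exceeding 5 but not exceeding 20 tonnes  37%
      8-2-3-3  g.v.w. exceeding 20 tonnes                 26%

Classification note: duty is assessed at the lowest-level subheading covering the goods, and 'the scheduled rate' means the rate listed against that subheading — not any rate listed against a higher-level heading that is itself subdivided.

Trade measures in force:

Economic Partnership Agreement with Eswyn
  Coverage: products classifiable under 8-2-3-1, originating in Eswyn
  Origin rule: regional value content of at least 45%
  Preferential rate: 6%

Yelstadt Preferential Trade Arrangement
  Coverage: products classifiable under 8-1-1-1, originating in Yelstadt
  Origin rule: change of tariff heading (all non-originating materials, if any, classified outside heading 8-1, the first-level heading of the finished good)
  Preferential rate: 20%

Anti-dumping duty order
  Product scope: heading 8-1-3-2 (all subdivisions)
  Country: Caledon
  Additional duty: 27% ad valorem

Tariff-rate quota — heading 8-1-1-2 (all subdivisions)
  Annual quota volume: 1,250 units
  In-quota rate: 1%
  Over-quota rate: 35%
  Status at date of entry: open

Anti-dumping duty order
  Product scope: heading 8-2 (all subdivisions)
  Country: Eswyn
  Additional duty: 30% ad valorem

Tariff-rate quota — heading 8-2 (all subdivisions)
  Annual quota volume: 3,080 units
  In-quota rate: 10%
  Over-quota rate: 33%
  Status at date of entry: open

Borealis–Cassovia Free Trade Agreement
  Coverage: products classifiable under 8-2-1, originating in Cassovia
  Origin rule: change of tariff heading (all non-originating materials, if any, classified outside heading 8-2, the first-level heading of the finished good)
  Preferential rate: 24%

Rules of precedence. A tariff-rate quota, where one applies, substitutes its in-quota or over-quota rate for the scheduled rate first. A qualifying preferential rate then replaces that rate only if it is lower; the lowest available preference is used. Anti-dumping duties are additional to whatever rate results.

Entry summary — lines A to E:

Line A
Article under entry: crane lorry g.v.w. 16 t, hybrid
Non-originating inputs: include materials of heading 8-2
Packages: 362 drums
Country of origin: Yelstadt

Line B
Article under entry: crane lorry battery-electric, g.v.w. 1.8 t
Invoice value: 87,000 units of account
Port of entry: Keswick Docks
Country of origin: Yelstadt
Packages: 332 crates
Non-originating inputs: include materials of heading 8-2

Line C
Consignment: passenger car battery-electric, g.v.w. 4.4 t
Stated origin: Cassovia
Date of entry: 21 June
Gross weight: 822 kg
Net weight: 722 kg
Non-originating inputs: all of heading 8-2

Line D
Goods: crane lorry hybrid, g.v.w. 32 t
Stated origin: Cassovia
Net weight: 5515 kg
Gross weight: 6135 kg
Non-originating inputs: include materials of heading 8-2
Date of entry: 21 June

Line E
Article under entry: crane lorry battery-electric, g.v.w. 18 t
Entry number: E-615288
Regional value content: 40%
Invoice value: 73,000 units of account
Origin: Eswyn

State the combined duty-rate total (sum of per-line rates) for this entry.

Line A: crane lorry → 8-2; hybrid → 8-2-1; g.v.w. 16 t → 8-2-1-2. Scheduled 6%. quota on 8-2 open → in-quota 10%; Yelstadt agreement on 8-1-1-1: 8-2-1-2 not covered. → 10%.
Line B: crane lorry → 8-2; battery-electric → 8-2-3; g.v.w. 1.8 t → 8-2-3-1. Scheduled 9%. quota on 8-2 open → in-quota 10%; Yelstadt agreement on 8-1-1-1: 8-2-3-1 not covered. → 10%.
Line C: passenger car → 8-1; battery-electric → 8-1-3; g.v.w. 4.4 t → 8-1-3-1. Scheduled 11%. Cassovia agreement on 8-2-1: 8-1-3-1 not covered. → 11%.
Line D: crane lorry → 8-2; hybrid → 8-2-1; g.v.w. 32 t → 8-2-1-3. Scheduled 28%. quota on 8-2 open → in-quota 10%; Cassovia agreement on 8-2-1: CTH not met. → 10%.
Line E: crane lorry → 8-2; battery-electric → 8-2-3; g.v.w. 18 t → 8-2-3-2. Scheduled 37%. quota on 8-2 open → in-quota 10%; Eswyn agreement on 8-2-3-1: 8-2-3-2 not covered; anti-dumping (Eswyn, 8-2): +30%; total 10% + 30% = 40%. → 40%.
Sum: 10% + 10% + 11% + 10% + 40% = 81%.

81%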